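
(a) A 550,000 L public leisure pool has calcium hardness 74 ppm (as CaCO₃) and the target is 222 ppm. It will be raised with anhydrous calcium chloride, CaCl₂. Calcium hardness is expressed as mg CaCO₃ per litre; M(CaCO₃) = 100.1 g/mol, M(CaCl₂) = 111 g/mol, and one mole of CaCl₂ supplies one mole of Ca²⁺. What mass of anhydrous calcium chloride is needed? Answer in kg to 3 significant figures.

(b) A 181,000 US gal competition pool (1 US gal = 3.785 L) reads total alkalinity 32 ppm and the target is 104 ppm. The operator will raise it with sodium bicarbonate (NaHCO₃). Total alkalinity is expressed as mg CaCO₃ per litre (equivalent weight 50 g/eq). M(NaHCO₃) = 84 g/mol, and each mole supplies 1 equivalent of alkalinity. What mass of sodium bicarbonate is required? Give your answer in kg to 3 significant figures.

(a) 90.3 kg; (b) 82.9 kg

(a) Hardness to add: (222 − 74) = 148 mg/L as CaCO₃ × 550,000 L = 81,400 g as CaCO₃.
(a) Moles of Ca²⁺ (1 mol Ca²⁺ ≡ 1 mol CaCO₃): 81,400 / 100.1 g/mol = 813.2 mol.
(a) Mass of CaCl₂: 813.2 × 111 = 90,260 g.

(b) Volume: 181,000 US gal × 3.785 L/gal = 685,085 L.
(b) Alkalinity to add: (104 − 32) = 72 mg/L as CaCO₃ × 685,085 L = 49,330 g as CaCO₃.
(b) Equivalents: 49,330 g ÷ 50 g/eq = 986.5 eq.
(b) NaHCO₃ supplies 1 eq per mole → 986.5 mol.
(b) Mass: 986.5 mol × 84 g/mol = 82,870 g.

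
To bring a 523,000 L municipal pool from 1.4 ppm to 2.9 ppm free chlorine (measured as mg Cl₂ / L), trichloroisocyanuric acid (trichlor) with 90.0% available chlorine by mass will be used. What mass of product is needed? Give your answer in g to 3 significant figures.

Chlorine deficit: 2.9 − 1.4 = 1.5 ppm = 1.5 mg/L as Cl₂.
Cl₂ equivalent needed: 1.5 mg/L × 523,000 L = 784,500 mg = 784.5 g.
Product at 90.0% available chlorine: 784.5 / 0.9 = 871.7 g.

872 g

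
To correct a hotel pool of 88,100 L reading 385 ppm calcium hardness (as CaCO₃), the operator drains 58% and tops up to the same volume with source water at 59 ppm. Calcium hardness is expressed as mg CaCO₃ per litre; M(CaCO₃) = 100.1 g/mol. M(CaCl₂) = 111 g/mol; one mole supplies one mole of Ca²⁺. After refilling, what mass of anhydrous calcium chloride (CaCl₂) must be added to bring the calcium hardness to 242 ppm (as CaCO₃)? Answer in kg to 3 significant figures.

4.50 kg

After draining 58% and refilling: 385 × 0.42 + 59 × 0.58 = 195.92 ppm.
Deficit to target: 242 − 195.92 = 46.08 mg/L.
As CaCO₃: 46.08 mg/L × 88,100 L = 4060 g; ÷ 100.1 = 40.56 mol Ca²⁺.
Mass: 40.56 × 111 = 4502 g.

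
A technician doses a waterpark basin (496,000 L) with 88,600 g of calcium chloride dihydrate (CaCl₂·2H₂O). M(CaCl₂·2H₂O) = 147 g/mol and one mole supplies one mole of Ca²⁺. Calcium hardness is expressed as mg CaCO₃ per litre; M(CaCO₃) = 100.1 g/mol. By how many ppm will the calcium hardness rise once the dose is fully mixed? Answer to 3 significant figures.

122 ppm

Moles of Ca²⁺: 88,600 g ÷ 147 g/mol = 602.7 mol.
As CaCO₃: 602.7 mol × 100.1 g/mol = 60,330 g.
Rise: 60,330 g / 496,000 L × 1000 = 121.6 mg/L.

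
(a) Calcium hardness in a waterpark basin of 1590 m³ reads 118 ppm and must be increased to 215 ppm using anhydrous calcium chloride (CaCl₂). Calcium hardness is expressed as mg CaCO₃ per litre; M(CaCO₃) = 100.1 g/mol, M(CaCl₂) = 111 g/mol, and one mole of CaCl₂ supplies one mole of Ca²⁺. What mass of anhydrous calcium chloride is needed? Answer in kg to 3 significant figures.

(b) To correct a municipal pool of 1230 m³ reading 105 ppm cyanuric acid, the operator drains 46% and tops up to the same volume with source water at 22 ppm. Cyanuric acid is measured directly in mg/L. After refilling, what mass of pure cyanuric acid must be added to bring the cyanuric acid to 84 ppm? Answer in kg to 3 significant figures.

(a) Volume: 1590 m³ = 1,590,000 L.
(a) Hardness to add: (215 − 118) = 97 mg/L as CaCO₃ × 1,590,000 L = 154,200 g as CaCO₃.
(a) Moles of Ca²⁺ (1 mol Ca²⁺ ≡ 1 mol CaCO₃): 154,200 / 100.1 g/mol = 1541 mol.
(a) Mass of CaCl₂: 1541 × 111 = 171,000 g.

(b) Volume: 1230 m³ = 1,230,000 L.
(b) After draining 46% and refilling: 105 × 0.54 + 22 × 0.46 = 66.82 ppm.
(b) Deficit to target: 84 − 66.82 = 17.18 mg/L.
(b) Mass: 17.18 mg/L × 1,230,000 L = 21,130 g cyanuric acid.

(a) 171 kg; (b) 21.1 kg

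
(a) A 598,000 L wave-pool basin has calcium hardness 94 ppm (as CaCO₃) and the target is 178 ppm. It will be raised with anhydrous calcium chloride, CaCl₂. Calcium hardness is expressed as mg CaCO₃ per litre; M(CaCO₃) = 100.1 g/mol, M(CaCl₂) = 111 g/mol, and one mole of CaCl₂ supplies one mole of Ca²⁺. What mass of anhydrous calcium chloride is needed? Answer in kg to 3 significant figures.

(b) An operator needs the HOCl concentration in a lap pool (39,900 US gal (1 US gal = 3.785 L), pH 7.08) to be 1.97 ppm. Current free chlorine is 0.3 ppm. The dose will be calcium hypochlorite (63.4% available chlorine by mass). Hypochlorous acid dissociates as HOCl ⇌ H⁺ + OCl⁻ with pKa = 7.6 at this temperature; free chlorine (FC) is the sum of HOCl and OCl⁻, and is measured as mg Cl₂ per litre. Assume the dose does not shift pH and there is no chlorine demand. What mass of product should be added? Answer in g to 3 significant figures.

(a) Hardness to add: (178 − 94) = 84 mg/L as CaCO₃ × 598,000 L = 50,230 g as CaCO₃.
(a) Moles of Ca²⁺ (1 mol Ca²⁺ ≡ 1 mol CaCO₃): 50,230 / 100.1 g/mol = 501.8 mol.
(a) Mass of CaCl₂: 501.8 × 111 = 55,700 g.

(b) Volume: 39,900 US gal × 3.785 L/gal = 151,022 L.
(b) [OCl⁻]/[HOCl] = 10^(pH − pKa) = 10^(7.08 − 7.6) = 0.302; fraction as HOCl = 1/(1 + 0.302) = 0.7681.
(b) Free chlorine required for 1.97 ppm HOCl: 1.97 / 0.7681 = 2.565 ppm.
(b) FC to add: 2.565 − 0.3 = 2.265 mg/L as Cl₂.
(b) Cl₂ equivalent: 2.265 mg/L × 151,022 L = 342.1 g.
(b) Product at 63.4% available Cl: 342.1 / 0.634 = 539.5 g.

(a) 55.7 kg; (b) 540 g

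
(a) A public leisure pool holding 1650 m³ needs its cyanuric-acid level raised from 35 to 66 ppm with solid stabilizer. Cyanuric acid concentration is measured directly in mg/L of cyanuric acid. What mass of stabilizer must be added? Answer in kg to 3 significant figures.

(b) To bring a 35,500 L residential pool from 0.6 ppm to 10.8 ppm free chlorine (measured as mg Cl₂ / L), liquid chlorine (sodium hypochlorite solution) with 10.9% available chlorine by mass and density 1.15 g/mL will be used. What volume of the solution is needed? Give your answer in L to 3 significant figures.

(a) 51.1 kg; (b) 2.89 L

(a) Volume: 1650 m³ = 1,650,000 L.
(a) CYA to add: (66 − 35) = 31 mg/L × 1,650,000 L = 51,150 g cyanuric acid.

(b) Chlorine deficit: 10.8 − 0.6 = 10.2 ppm = 10.2 mg/L as Cl₂.
(b) Cl₂ equivalent needed: 10.2 mg/L × 35,500 L = 362,100 mg = 362.1 g.
(b) Product at 10.9% available chlorine: 362.1 / 0.109 = 3322 g.
(b) Volume at density 1.15 g/mL: 3322 g ÷ 1.15 g/mL = 2889 mL.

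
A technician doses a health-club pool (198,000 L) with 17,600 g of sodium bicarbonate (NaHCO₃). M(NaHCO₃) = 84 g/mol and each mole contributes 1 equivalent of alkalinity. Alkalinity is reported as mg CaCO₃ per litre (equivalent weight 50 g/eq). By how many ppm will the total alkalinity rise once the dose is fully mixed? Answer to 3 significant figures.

Moles of NaHCO₃: 17,600 g ÷ 84 g/mol = 209.5 mol → 209.5 eq of alkalinity.
As CaCO₃: 209.5 eq × 50 g/eq = 10,480 g.
Rise: 10,480 g / 198,000 L × 1000 = 52.91 mg/L.

52.9 ppm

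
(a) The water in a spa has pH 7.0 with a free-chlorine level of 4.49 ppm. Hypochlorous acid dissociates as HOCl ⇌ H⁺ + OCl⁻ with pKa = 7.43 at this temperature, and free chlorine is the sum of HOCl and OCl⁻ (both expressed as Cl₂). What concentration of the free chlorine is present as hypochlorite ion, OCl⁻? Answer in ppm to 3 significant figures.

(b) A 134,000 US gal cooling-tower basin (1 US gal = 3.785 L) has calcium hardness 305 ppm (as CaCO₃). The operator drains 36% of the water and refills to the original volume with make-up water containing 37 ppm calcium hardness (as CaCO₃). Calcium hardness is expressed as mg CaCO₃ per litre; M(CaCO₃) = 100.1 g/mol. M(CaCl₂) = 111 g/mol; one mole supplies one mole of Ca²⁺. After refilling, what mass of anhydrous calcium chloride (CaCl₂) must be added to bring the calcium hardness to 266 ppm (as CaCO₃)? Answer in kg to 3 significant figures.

(a) 1.22 ppm; (b) 32.3 kg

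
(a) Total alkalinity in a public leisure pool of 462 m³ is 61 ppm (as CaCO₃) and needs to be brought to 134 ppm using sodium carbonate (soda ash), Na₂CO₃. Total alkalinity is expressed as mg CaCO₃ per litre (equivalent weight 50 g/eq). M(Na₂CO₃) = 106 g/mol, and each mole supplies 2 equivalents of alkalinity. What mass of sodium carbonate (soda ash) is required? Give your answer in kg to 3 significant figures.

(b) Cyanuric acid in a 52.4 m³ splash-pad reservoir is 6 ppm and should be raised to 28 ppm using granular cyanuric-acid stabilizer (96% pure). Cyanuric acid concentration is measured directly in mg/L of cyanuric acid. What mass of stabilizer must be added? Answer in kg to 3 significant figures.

(a) 35.7 kg; (b) 1.20 kg

(a) Volume: 462 m³ = 462,000 L.
(a) Alkalinity to add: (134 − 61) = 73 mg/L as CaCO₃ × 462,000 L = 33,730 g as CaCO₃.
(a) Equivalents: 33,730 g ÷ 50 g/eq = 674.5 eq.
(a) Each mole of Na₂CO₃ supplies 2 eq, so 674.5 / 2 = 337.3 mol.
(a) Mass: 337.3 mol × 106 g/mol = 35,750 g.

(b) Volume: 52.4 m³ = 52,400 L.
(b) CYA to add: (28 − 6) = 22 mg/L × 52,400 L = 1153 g cyanuric acid.
(b) At 96% purity: 1153 / 0.96 = 1201 g product.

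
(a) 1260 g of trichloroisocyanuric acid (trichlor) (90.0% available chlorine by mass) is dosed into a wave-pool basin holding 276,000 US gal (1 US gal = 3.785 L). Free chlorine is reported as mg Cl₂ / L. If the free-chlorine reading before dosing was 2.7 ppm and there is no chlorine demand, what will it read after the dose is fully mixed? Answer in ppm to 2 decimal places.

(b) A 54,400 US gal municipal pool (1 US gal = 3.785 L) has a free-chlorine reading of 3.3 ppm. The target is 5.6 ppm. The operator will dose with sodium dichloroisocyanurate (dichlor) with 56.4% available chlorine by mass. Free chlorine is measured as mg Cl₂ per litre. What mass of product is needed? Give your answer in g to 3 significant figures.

(a) Volume: 276,000 US gal × 3.785 L/gal = 1,044,660 L.
(a) Available chlorine delivered: 1260 g × 0.9 = 1134 g as Cl₂.
(a) Concentration rise: 1134 g / 1,044,660 L = 1.086 mg/L = 1.09 ppm.
(a) Final FC: 2.7 + 1.09 = 3.79 ppm.

(b) Volume: 54,400 US gal × 3.785 L/gal = 205,904 L.
(b) Chlorine deficit: 5.6 − 3.3 = 2.3 ppm = 2.3 mg/L as Cl₂.
(b) Cl₂ equivalent needed: 2.3 mg/L × 205,904 L = 473,600 mg = 473.6 g.
(b) Product at 56.4% available chlorine: 473.6 / 0.564 = 839.7 g.

(a) 3.79 ppm; (b) 840 g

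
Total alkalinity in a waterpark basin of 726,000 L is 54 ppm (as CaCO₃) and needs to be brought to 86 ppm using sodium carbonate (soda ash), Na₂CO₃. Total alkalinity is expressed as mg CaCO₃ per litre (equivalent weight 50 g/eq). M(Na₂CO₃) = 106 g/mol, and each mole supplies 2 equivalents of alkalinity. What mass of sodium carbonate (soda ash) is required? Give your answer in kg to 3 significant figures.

Alkalinity to add: (86 − 54) = 32 mg/L as CaCO₃ × 726,000 L = 23,230 g as CaCO₃.
Equivalents: 23,230 g ÷ 50 g/eq = 464.6 eq.
Each mole of Na₂CO₃ supplies 2 eq, so 464.6 / 2 = 232.3 mol.
Mass: 232.3 mol × 106 g/mol = 24,630 g.

24.6 kg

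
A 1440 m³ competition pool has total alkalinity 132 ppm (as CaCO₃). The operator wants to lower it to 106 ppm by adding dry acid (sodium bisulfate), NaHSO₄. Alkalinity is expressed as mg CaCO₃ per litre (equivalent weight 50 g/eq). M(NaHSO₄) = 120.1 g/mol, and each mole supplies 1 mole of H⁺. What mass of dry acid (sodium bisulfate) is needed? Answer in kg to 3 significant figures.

Volume: 1440 m³ = 1,440,000 L.
Alkalinity to neutralize: (132 − 106) = 26 mg/L as CaCO₃ × 1,440,000 L = 37,440 g as CaCO₃.
Equivalents of H⁺ required: 37,440 ÷ 50 g/eq = 748.8 eq = 748.8 mol NaHSO₄.
Mass of NaHSO₄: 748.8 × 120.1 = 89,930 g.

89.9 kg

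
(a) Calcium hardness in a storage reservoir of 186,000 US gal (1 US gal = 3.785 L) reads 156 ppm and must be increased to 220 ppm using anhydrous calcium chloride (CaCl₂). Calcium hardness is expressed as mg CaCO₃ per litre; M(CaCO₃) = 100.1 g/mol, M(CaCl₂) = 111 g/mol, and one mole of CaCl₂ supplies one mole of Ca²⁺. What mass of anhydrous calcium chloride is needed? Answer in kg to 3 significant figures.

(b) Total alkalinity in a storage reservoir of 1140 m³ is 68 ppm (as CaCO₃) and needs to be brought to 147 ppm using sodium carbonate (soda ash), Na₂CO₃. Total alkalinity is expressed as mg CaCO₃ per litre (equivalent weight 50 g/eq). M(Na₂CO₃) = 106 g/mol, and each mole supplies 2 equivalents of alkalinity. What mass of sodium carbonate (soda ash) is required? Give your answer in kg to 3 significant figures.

(a) 50.0 kg; (b) 95.5 kg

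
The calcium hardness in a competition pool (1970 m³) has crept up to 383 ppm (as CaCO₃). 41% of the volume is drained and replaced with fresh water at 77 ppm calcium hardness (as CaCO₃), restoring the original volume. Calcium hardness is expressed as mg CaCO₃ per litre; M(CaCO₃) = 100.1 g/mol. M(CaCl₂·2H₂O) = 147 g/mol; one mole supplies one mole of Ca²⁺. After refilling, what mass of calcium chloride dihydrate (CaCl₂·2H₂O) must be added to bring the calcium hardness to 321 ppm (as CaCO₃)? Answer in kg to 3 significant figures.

184 kg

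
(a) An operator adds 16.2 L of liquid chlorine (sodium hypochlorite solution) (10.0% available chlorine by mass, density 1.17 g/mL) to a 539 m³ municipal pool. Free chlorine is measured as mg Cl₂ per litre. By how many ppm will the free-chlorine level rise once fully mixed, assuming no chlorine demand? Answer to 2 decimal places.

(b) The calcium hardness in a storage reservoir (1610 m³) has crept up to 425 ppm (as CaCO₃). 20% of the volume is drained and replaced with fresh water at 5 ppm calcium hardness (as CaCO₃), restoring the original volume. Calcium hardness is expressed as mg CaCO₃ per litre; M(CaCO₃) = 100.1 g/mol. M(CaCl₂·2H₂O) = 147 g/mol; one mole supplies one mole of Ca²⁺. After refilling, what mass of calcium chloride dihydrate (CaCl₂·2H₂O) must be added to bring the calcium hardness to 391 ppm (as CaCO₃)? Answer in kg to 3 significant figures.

(a) 3.52 ppm; (b) 118 kg

(a) Volume: 539 m³ = 539,000 L.
(a) Mass of solution: 16.2 L × 1000 mL/L × 1.17 g/mL = 18,950 g.
(a) Available chlorine delivered: 18,950 g × 0.1 = 1895 g as Cl₂.
(a) Concentration rise: 1895 g / 539,000 L = 3.517 mg/L = 3.52 ppm.

(b) Volume: 1610 m³ = 1,610,000 L.
(b) After draining 20% and refilling: 425 × 0.80 + 5 × 0.20 = 341 ppm.
(b) Deficit to target: 391 − 341 = 50 mg/L.
(b) As CaCO₃: 50 mg/L × 1,610,000 L = 80,500 g; ÷ 100.1 = 804.2 mol Ca²⁺.
(b) Mass: 804.2 × 147 = 118,200 g.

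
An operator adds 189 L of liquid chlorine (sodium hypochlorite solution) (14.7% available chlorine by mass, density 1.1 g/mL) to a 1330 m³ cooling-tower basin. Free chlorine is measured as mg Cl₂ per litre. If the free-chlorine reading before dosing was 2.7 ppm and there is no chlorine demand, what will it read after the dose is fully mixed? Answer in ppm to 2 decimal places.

Volume: 1330 m³ = 1,330,000 L.
Mass of solution: 189 L × 1000 mL/L × 1.1 g/mL = 207,900 g.
Available chlorine delivered: 207,900 g × 0.147 = 30,560 g as Cl₂.
Concentration rise: 30,560 g / 1,330,000 L = 22.98 mg/L = 22.98 ppm.
Final FC: 2.7 + 22.98 = 25.68 ppm.

25.68 ppm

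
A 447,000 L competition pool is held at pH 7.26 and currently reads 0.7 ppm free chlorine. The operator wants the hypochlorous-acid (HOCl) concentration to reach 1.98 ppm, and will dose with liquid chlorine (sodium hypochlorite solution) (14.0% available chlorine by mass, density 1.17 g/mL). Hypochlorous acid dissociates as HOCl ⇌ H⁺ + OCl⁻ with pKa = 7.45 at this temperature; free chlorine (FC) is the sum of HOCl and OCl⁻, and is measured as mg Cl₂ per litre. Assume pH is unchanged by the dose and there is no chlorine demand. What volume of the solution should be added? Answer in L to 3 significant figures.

6.98 L

[OCl⁻]/[HOCl] = 10^(pH − pKa) = 10^(7.26 − 7.45) = 0.6457; fraction as HOCl = 1/(1 + 0.6457) = 0.6077.
Free chlorine required for 1.98 ppm HOCl: 1.98 / 0.6077 = 3.258 ppm.
FC to add: 3.258 − 0.7 = 2.558 mg/L as Cl₂.
Cl₂ equivalent: 2.558 mg/L × 447,000 L = 1144 g.
Product at 14.0% available Cl: 1144 / 0.14 = 8169 g.
Volume: 8169 g ÷ 1.17 g/mL = 6982 mL.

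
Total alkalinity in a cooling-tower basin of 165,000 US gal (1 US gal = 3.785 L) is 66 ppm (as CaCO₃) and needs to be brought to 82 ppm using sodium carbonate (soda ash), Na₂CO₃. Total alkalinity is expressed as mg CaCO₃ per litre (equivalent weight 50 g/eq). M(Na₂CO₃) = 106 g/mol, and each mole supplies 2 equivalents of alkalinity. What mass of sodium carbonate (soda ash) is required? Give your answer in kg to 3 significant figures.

10.6 kg

Volume: 165,000 US gal × 3.785 L/gal = 624,525 L.
Alkalinity to add: (82 − 66) = 16 mg/L as CaCO₃ × 624,525 L = 9992 g as CaCO₃.
Equivalents: 9992 g ÷ 50 g/eq = 199.8 eq.
Each mole of Na₂CO₃ supplies 2 eq, so 199.8 / 2 = 99.92 mol.
Mass: 99.92 mol × 106 g/mol = 10,590 g.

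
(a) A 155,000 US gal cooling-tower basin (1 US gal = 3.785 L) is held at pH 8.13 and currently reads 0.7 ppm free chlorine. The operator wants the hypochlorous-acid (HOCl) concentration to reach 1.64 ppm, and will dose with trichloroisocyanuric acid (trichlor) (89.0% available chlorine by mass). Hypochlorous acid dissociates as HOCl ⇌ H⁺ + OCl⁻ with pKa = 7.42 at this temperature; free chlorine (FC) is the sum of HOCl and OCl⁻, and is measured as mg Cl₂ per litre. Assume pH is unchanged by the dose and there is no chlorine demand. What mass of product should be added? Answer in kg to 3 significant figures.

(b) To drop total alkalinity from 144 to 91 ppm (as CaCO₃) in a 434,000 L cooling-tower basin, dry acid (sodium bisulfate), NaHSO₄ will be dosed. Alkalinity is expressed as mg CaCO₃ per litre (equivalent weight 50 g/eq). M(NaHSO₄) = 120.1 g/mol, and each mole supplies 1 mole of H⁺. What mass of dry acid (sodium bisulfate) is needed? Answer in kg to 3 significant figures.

(a) 6.16 kg; (b) 55.3 kg

(a) Volume: 155,000 US gal × 3.785 L/gal = 586,675 L.
(a) [OCl⁻]/[HOCl] = 10^(pH − pKa) = 10^(8.13 − 7.42) = 5.129; fraction as HOCl = 1/(1 + 5.129) = 0.1632.
(a) Free chlorine required for 1.64 ppm HOCl: 1.64 / 0.1632 = 10.05 ppm.
(a) FC to add: 10.05 − 0.7 = 9.351 mg/L as Cl₂.
(a) Cl₂ equivalent: 9.351 mg/L × 586,675 L = 5486 g.
(a) Product at 89.0% available Cl: 5486 / 0.89 = 6164 g.

(b) Alkalinity to neutralize: (144 − 91) = 53 mg/L as CaCO₃ × 434,000 L = 23,000 g as CaCO₃.
(b) Equivalents of H⁺ required: 23,000 ÷ 50 g/eq = 460 eq = 460 mol NaHSO₄.
(b) Mass of NaHSO₄: 460 × 120.1 = 55,250 g.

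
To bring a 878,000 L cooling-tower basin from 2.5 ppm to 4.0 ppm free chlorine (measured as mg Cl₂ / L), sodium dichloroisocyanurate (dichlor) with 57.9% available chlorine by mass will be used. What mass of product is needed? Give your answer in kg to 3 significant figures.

Chlorine deficit: 4.0 − 2.5 = 1.5 ppm = 1.5 mg/L as Cl₂.
Cl₂ equivalent needed: 1.5 mg/L × 878,000 L = 1,317,000 mg = 1317 g.
Product at 57.9% available chlorine: 1317 / 0.579 = 2275 g.

2.27 kg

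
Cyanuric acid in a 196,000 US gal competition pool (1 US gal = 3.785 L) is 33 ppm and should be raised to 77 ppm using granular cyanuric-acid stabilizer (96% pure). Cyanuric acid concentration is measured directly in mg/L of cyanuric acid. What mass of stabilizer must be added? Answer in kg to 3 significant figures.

34.0 kg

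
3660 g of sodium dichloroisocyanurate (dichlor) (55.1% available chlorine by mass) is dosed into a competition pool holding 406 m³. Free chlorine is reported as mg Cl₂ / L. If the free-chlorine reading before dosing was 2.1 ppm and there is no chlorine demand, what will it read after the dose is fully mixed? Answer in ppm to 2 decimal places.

Volume: 406 m³ = 406,000 L.
Available chlorine delivered: 3660 g × 0.551 = 2017 g as Cl₂.
Concentration rise: 2017 g / 406,000 L = 4.967 mg/L = 4.97 ppm.
Final FC: 2.1 + 4.97 = 7.07 ppm.

7.07 ppm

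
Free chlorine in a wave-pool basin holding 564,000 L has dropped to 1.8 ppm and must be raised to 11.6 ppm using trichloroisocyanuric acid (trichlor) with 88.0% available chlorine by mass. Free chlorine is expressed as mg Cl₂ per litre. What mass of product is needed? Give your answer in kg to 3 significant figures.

6.28 kg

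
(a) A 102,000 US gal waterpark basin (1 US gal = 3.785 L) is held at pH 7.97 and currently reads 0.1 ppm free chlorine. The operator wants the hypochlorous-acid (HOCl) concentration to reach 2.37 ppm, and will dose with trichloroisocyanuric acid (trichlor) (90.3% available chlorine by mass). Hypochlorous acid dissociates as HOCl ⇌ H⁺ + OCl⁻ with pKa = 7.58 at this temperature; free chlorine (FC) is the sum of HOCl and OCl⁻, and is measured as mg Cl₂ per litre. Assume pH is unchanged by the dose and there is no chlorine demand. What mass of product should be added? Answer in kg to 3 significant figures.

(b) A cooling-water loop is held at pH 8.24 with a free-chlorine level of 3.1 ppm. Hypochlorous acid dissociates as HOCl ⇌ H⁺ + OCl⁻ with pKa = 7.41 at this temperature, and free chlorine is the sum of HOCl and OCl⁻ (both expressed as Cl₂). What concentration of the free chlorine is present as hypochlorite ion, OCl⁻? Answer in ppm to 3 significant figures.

(a) 3.46 kg; (b) 2.70 ppm

(a) Volume: 102,000 US gal × 3.785 L/gal = 386,070 L.
(a) [OCl⁻]/[HOCl] = 10^(pH − pKa) = 10^(7.97 − 7.58) = 2.455; fraction as HOCl = 1/(1 + 2.455) = 0.2895.
(a) Free chlorine required for 2.37 ppm HOCl: 2.37 / 0.2895 = 8.188 ppm.
(a) FC to add: 8.188 − 0.1 = 8.088 mg/L as Cl₂.
(a) Cl₂ equivalent: 8.088 mg/L × 386,070 L = 3122 g.
(a) Product at 90.3% available Cl: 3122 / 0.903 = 3458 g.

(b) [OCl⁻]/[HOCl] = 10^(pH − pKa) = 10^(8.24 − 7.41) = 10^0.83 = 6.761.
(b) Fraction as HOCl = 1 / (1 + 6.761) = 0.1289.
(b) OCl⁻ = (1 − 0.1289) × 3.1 ppm = 2.701 ppm.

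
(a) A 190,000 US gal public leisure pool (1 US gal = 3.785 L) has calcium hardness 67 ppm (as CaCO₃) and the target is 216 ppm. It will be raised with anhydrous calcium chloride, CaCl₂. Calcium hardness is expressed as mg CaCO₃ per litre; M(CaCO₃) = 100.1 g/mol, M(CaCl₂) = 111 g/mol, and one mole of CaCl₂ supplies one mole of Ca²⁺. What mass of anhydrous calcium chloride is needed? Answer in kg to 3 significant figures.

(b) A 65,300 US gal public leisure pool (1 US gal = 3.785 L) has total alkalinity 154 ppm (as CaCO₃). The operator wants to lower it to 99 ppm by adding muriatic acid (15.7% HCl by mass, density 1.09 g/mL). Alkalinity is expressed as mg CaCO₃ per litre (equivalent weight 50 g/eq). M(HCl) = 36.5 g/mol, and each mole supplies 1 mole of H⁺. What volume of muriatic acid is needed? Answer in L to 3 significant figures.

(a) Volume: 190,000 US gal × 3.785 L/gal = 719,150 L.
(a) Hardness to add: (216 − 67) = 149 mg/L as CaCO₃ × 719,150 L = 107,200 g as CaCO₃.
(a) Moles of Ca²⁺ (1 mol Ca²⁺ ≡ 1 mol CaCO₃): 107,200 / 100.1 g/mol = 1070 mol.
(a) Mass of CaCl₂: 1070 × 111 = 118,800 g.

(b) Volume: 65,300 US gal × 3.785 L/gal = 247,160 L.
(b) Alkalinity to neutralize: (154 − 99) = 55 mg/L as CaCO₃ × 247,160 L = 13,590 g as CaCO₃.
(b) Equivalents of H⁺ required: 13,590 ÷ 50 g/eq = 271.9 eq = 271.9 mol HCl.
(b) Mass of HCl: 271.9 × 36.5 = 9923 g.
(b) Mass of 15.7% solution: 9923 / 0.157 = 63,210 g.
(b) Volume: 63,210 g ÷ 1.09 g/mL = 57,990 mL.

(a) 119 kg; (b) 58.0 L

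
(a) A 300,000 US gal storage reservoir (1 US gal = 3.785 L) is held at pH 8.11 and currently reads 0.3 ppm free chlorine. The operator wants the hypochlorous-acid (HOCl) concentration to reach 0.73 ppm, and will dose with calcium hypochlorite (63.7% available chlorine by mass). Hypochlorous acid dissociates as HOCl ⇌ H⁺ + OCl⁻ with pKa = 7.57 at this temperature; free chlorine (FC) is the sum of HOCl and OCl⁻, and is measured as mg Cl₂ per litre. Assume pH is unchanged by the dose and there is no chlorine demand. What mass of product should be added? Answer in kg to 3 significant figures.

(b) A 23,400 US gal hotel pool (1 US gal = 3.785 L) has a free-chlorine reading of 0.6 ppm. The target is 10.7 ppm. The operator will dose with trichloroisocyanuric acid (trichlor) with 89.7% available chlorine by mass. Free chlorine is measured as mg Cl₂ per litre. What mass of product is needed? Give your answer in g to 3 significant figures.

(a) Volume: 300,000 US gal × 3.785 L/gal = 1,135,500 L.
(a) [OCl⁻]/[HOCl] = 10^(pH − pKa) = 10^(8.11 − 7.57) = 3.467; fraction as HOCl = 1/(1 + 3.467) = 0.2238.
(a) Free chlorine required for 0.73 ppm HOCl: 0.73 / 0.2238 = 3.261 ppm.
(a) FC to add: 3.261 − 0.3 = 2.961 mg/L as Cl₂.
(a) Cl₂ equivalent: 2.961 mg/L × 1,135,500 L = 3362 g.
(a) Product at 63.7% available Cl: 3362 / 0.637 = 5279 g.

(b) Volume: 23,400 US gal × 3.785 L/gal = 88,569 L.
(b) Chlorine deficit: 10.7 − 0.6 = 10.1 ppm = 10.1 mg/L as Cl₂.
(b) Cl₂ equivalent needed: 10.1 mg/L × 88,569 L = 894,500 mg = 894.5 g.
(b) Product at 89.7% available chlorine: 894.5 / 0.897 = 997.3 g.

(a) 5.28 kg; (b) 997 g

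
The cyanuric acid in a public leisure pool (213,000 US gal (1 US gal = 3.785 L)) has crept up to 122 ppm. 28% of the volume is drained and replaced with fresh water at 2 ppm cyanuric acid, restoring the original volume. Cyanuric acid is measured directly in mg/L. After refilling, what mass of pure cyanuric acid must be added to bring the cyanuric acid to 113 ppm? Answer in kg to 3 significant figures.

19.8 kg

Volume: 213,000 US gal × 3.785 L/gal = 806,205 L.
After draining 28% and refilling: 122 × 0.72 + 2 × 0.28 = 88.4 ppm.
Deficit to target: 113 − 88.4 = 24.6 mg/L.
Mass: 24.6 mg/L × 806,205 L = 19,830 g cyanuric acid.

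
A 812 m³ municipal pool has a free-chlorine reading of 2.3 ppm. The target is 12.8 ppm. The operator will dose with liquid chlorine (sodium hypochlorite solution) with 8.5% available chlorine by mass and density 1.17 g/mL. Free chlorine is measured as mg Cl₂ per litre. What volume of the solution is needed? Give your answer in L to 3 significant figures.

85.7 L

Volume: 812 m³ = 812,000 L.
Chlorine deficit: 12.8 − 2.3 = 10.5 ppm = 10.5 mg/L as Cl₂.
Cl₂ equivalent needed: 10.5 mg/L × 812,000 L = 8,526,000 mg = 8526 g.
Product at 8.5% available chlorine: 8526 / 0.085 = 100,300 g.
Volume at density 1.17 g/mL: 100,300 g ÷ 1.17 g/mL = 85,730 mL.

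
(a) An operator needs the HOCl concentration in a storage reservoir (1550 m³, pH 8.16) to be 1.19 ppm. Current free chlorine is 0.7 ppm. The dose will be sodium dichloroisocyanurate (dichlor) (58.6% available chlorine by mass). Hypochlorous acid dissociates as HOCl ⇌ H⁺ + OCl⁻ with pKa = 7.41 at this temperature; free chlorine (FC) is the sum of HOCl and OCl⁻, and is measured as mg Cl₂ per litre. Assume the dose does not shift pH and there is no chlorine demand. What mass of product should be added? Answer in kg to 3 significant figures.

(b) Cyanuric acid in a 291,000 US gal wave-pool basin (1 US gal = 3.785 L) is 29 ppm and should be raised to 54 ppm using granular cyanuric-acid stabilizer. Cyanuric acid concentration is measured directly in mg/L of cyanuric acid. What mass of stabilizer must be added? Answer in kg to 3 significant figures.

(a) Volume: 1550 m³ = 1,550,000 L.
(a) [OCl⁻]/[HOCl] = 10^(pH − pKa) = 10^(8.16 − 7.41) = 5.623; fraction as HOCl = 1/(1 + 5.623) = 0.151.
(a) Free chlorine required for 1.19 ppm HOCl: 1.19 / 0.151 = 7.882 ppm.
(a) FC to add: 7.882 − 0.7 = 7.182 mg/L as Cl₂.
(a) Cl₂ equivalent: 7.182 mg/L × 1,550,000 L = 11,130 g.
(a) Product at 58.6% available Cl: 11,130 / 0.586 = 19,000 g.

(b) Volume: 291,000 US gal × 3.785 L/gal = 1,101,435 L.
(b) CYA to add: (54 − 29) = 25 mg/L × 1,101,435 L = 27,540 g cyanuric acid.

(a) 19.0 kg; (b) 27.5 kg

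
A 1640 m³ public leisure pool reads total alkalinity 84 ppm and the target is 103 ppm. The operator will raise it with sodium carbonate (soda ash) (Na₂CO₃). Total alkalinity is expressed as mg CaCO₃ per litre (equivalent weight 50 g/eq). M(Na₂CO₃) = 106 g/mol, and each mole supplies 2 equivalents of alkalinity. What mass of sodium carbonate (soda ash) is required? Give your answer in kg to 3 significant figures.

33.0 kg

Volume: 1640 m³ = 1,640,000 L.
Alkalinity to add: (103 − 84) = 19 mg/L as CaCO₃ × 1,640,000 L = 31,160 g as CaCO₃.
Equivalents: 31,160 g ÷ 50 g/eq = 623.2 eq.
Each mole of Na₂CO₃ supplies 2 eq, so 623.2 / 2 = 311.6 mol.
Mass: 311.6 mol × 106 g/mol = 33,030 g.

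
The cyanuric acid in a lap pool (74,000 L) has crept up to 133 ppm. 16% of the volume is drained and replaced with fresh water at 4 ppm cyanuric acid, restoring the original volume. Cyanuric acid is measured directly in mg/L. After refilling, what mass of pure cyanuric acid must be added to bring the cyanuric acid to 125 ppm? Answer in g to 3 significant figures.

After draining 16% and refilling: 133 × 0.84 + 4 × 0.16 = 112.36 ppm.
Deficit to target: 125 − 112.36 = 12.64 mg/L.
Mass: 12.64 mg/L × 74,000 L = 935.4 g cyanuric acid.

935 g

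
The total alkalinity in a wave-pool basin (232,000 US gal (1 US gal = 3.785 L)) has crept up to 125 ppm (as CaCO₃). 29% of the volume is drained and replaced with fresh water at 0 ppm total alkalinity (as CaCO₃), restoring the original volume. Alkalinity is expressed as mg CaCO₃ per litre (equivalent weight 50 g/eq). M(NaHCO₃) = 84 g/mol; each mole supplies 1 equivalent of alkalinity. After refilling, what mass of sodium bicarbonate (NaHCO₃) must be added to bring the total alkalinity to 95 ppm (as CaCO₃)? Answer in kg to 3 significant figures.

9.22 kg

Volume: 232,000 US gal × 3.785 L/gal = 878,120 L.
After draining 29% and refilling: 125 × 0.71 + 0 × 0.29 = 88.75 ppm.
Deficit to target: 95 − 88.75 = 6.25 mg/L.
As CaCO₃: 6.25 mg/L × 878,120 L = 5488 g; ÷ 50 g/eq ÷ 1 = 109.8 mol NaHCO₃.
Mass: 109.8 × 84 = 9220 g.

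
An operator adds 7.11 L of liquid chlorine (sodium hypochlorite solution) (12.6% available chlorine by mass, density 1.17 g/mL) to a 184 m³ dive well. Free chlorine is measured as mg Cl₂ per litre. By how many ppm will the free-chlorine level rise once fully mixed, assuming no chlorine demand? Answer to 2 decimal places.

Volume: 184 m³ = 184,000 L.
Mass of solution: 7.11 L × 1000 mL/L × 1.17 g/mL = 8319 g.
Available chlorine delivered: 8319 g × 0.126 = 1048 g as Cl₂.
Concentration rise: 1048 g / 184,000 L = 5.697 mg/L = 5.70 ppm.

5.70 ppm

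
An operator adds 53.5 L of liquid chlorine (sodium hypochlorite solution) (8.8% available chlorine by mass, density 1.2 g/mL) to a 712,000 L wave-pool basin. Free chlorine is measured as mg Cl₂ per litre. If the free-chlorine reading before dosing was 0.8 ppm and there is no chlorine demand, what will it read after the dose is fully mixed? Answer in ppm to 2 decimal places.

8.73 ppm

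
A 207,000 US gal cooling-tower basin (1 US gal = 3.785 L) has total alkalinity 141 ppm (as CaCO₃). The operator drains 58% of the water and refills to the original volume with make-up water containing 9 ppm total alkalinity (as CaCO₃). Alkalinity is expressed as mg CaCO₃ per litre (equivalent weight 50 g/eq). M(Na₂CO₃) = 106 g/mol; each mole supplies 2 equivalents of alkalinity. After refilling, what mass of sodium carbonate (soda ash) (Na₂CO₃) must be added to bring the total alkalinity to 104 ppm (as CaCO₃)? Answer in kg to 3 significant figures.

32.9 kg

Volume: 207,000 US gal × 3.785 L/gal = 783,495 L.
After draining 58% and refilling: 141 × 0.42 + 9 × 0.58 = 64.44 ppm.
Deficit to target: 104 − 64.44 = 39.56 mg/L.
As CaCO₃: 39.56 mg/L × 783,495 L = 31,000 g; ÷ 50 g/eq ÷ 2 = 310 mol Na₂CO₃.
Mass: 310 × 106 = 32,850 g.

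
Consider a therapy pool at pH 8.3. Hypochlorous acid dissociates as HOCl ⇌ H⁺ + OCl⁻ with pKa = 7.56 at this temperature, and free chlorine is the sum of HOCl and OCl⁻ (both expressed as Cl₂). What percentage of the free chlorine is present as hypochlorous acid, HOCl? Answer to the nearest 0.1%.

[OCl⁻]/[HOCl] = 10^(pH − pKa) = 10^(8.3 − 7.56) = 10^0.74 = 5.495.
Fraction as HOCl = 1 / (1 + 5.495) = 0.154.

15.4%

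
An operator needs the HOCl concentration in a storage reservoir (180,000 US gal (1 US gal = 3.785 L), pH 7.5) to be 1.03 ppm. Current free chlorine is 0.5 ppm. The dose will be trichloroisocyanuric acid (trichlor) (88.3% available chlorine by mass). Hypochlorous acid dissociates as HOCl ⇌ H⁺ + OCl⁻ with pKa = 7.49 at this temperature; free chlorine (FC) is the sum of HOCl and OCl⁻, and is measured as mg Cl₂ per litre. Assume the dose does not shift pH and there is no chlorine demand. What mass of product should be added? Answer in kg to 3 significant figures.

1.22 kg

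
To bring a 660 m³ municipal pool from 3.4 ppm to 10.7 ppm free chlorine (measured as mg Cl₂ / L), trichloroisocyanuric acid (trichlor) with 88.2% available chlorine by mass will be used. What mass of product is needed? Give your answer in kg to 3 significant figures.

5.46 kg

Volume: 660 m³ = 660,000 L.
Chlorine deficit: 10.7 − 3.4 = 7.3 ppm = 7.3 mg/L as Cl₂.
Cl₂ equivalent needed: 7.3 mg/L × 660,000 L = 4,818,000 mg = 4818 g.
Product at 88.2% available chlorine: 4818 / 0.882 = 5463 g.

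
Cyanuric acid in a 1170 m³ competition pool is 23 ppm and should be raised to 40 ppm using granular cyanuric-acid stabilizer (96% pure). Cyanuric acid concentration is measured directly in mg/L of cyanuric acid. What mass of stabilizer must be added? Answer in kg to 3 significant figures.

20.7 kg

Volume: 1170 m³ = 1,170,000 L.
CYA to add: (40 − 23) = 17 mg/L × 1,170,000 L = 19,890 g cyanuric acid.
At 96% purity: 19,890 / 0.96 = 20,720 g product.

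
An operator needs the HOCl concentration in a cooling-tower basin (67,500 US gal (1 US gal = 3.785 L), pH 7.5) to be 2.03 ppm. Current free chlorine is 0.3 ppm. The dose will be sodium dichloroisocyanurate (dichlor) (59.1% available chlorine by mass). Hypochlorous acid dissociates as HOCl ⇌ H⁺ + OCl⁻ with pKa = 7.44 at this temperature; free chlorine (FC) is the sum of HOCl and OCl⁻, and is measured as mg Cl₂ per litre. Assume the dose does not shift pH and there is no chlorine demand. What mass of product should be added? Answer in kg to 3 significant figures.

Volume: 67,500 US gal × 3.785 L/gal = 255,488 L.
[OCl⁻]/[HOCl] = 10^(pH − pKa) = 10^(7.5 − 7.44) = 1.148; fraction as HOCl = 1/(1 + 1.148) = 0.4655.
Free chlorine required for 2.03 ppm HOCl: 2.03 / 0.4655 = 4.361 ppm.
FC to add: 4.361 − 0.3 = 4.061 mg/L as Cl₂.
Cl₂ equivalent: 4.061 mg/L × 255,488 L = 1037 g.
Product at 59.1% available Cl: 1037 / 0.591 = 1755 g.

1.76 kg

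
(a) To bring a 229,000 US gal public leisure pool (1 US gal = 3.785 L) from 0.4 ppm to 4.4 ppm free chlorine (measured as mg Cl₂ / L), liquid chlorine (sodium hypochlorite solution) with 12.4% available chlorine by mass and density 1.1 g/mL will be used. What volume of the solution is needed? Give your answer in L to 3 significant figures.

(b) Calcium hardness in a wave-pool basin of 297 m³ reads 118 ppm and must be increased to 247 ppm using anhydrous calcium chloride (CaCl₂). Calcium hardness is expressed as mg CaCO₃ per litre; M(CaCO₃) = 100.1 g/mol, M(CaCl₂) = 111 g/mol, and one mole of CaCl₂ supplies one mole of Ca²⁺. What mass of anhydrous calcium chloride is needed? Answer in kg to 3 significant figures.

(a) Volume: 229,000 US gal × 3.785 L/gal = 866,765 L.
(a) Chlorine deficit: 4.4 − 0.4 = 4 ppm = 4 mg/L as Cl₂.
(a) Cl₂ equivalent needed: 4 mg/L × 866,765 L = 3,467,000 mg = 3467 g.
(a) Product at 12.4% available chlorine: 3467 / 0.124 = 27,960 g.
(a) Volume at density 1.1 g/mL: 27,960 g ÷ 1.1 g/mL = 25,420 mL.

(b) Volume: 297 m³ = 297,000 L.
(b) Hardness to add: (247 − 118) = 129 mg/L as CaCO₃ × 297,000 L = 38,310 g as CaCO₃.
(b) Moles of Ca²⁺ (1 mol Ca²⁺ ≡ 1 mol CaCO₃): 38,310 / 100.1 g/mol = 382.7 mol.
(b) Mass of CaCl₂: 382.7 × 111 = 42,480 g.

(a) 25.4 L; (b) 42.5 kg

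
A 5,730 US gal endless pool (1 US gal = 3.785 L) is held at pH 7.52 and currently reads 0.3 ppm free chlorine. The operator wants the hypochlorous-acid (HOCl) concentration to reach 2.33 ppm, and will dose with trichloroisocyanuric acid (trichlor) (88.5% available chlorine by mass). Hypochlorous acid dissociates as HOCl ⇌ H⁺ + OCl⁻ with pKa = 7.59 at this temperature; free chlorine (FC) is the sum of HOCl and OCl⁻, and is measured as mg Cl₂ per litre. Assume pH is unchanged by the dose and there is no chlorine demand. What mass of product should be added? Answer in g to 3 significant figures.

98.3 g

Volume: 5,730 US gal × 3.785 L/gal = 21,688 L.
[OCl⁻]/[HOCl] = 10^(pH − pKa) = 10^(7.52 − 7.59) = 0.8511; fraction as HOCl = 1/(1 + 0.8511) = 0.5402.
Free chlorine required for 2.33 ppm HOCl: 2.33 / 0.5402 = 4.313 ppm.
FC to add: 4.313 − 0.3 = 4.013 mg/L as Cl₂.
Cl₂ equivalent: 4.013 mg/L × 21,688 L = 87.04 g.
Product at 88.5% available Cl: 87.04 / 0.885 = 98.35 g.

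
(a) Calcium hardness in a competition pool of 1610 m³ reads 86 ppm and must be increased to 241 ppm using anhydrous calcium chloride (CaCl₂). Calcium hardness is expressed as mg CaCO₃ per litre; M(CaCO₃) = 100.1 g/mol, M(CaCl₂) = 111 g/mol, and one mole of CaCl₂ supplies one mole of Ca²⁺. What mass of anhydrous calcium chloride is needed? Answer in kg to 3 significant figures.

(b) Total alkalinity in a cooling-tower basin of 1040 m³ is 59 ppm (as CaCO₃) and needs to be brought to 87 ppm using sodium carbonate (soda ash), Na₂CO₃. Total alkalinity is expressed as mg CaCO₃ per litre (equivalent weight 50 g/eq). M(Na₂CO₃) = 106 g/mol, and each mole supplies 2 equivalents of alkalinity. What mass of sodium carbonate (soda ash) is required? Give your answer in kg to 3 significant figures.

(a) Volume: 1610 m³ = 1,610,000 L.
(a) Hardness to add: (241 − 86) = 155 mg/L as CaCO₃ × 1,610,000 L = 249,600 g as CaCO₃.
(a) Moles of Ca²⁺ (1 mol Ca²⁺ ≡ 1 mol CaCO₃): 249,600 / 100.1 g/mol = 2493 mol.
(a) Mass of CaCl₂: 2493 × 111 = 276,700 g.

(b) Volume: 1040 m³ = 1,040,000 L.
(b) Alkalinity to add: (87 − 59) = 28 mg/L as CaCO₃ × 1,040,000 L = 29,120 g as CaCO₃.
(b) Equivalents: 29,120 g ÷ 50 g/eq = 582.4 eq.
(b) Each mole of Na₂CO₃ supplies 2 eq, so 582.4 / 2 = 291.2 mol.
(b) Mass: 291.2 mol × 106 g/mol = 30,870 g.

(a) 277 kg; (b) 30.9 kg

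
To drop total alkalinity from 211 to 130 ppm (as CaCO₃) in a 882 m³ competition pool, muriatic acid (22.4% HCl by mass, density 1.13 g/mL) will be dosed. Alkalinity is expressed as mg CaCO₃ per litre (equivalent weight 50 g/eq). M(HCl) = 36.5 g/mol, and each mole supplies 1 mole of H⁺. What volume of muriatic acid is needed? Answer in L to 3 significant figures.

206 L

Volume: 882 m³ = 882,000 L.
Alkalinity to neutralize: (211 − 130) = 81 mg/L as CaCO₃ × 882,000 L = 71,440 g as CaCO₃.
Equivalents of H⁺ required: 71,440 ÷ 50 g/eq = 1429 eq = 1429 mol HCl.
Mass of HCl: 1429 × 36.5 = 52,150 g.
Mass of 22.4% solution: 52,150 / 0.224 = 232,800 g.
Volume: 232,800 g ÷ 1.13 g/mL = 206,000 mL.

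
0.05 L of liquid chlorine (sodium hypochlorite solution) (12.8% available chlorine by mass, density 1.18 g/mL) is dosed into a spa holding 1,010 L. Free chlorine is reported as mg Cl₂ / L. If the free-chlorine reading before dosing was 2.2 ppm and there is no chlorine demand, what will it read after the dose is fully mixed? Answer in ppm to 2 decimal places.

Mass of solution: 0.05 L × 1000 mL/L × 1.18 g/mL = 59 g.
Available chlorine delivered: 59 g × 0.128 = 7.552 g as Cl₂.
Concentration rise: 7.552 g / 1,010 L = 7.477 mg/L = 7.48 ppm.
Final FC: 2.2 + 7.48 = 9.68 ppm.

9.68 ppm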